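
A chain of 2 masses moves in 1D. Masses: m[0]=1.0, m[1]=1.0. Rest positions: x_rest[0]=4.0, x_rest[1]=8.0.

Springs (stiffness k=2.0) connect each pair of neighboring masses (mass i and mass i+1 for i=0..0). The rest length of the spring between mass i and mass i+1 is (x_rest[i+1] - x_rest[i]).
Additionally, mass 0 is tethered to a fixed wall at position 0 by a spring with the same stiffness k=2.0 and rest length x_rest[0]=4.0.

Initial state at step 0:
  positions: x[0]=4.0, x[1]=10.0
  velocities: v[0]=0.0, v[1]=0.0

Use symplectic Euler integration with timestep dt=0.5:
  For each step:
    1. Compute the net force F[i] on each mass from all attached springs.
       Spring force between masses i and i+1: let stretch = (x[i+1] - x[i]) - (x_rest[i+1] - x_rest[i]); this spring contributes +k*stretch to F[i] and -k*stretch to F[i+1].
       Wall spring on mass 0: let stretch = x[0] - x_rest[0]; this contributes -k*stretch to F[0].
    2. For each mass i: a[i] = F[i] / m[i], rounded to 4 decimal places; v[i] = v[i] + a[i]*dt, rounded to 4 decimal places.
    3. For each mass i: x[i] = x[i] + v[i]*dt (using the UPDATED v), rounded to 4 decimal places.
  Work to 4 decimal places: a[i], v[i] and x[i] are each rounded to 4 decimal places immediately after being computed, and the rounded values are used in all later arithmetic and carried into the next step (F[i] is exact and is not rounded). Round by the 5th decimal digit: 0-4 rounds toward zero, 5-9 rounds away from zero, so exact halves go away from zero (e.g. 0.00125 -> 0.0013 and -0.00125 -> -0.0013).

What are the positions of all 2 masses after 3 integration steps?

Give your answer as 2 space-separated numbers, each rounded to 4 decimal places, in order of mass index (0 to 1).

Step 0: x=[4.0000 10.0000] v=[0.0000 0.0000]
Step 1: x=[5.0000 9.0000] v=[2.0000 -2.0000]
Step 2: x=[5.5000 8.0000] v=[1.0000 -2.0000]
Step 3: x=[4.5000 7.7500] v=[-2.0000 -0.5000]

Answer: 4.5000 7.7500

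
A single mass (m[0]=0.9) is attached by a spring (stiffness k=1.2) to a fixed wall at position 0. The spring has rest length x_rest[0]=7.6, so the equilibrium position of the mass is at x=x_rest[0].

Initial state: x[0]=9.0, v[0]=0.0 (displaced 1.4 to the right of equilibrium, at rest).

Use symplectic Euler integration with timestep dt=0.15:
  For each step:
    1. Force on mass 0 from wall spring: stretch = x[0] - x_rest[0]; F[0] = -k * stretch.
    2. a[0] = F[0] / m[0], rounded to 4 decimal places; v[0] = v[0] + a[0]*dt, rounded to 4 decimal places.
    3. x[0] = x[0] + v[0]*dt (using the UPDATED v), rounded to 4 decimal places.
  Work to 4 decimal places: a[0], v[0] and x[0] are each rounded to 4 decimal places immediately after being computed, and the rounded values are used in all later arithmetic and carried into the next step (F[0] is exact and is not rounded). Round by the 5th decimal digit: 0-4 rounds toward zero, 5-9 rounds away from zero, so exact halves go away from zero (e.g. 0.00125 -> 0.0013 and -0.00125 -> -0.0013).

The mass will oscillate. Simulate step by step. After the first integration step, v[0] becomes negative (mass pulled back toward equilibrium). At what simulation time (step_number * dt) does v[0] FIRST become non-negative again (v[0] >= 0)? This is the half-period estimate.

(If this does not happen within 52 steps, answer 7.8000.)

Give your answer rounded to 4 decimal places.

Step 0: x=[9.0000] v=[0.0000]
Step 1: x=[8.9580] v=[-0.2800]
Step 2: x=[8.8753] v=[-0.5516]
Step 3: x=[8.7543] v=[-0.8067]
Step 4: x=[8.5987] v=[-1.0376]
Step 5: x=[8.4131] v=[-1.2373]
Step 6: x=[8.2031] v=[-1.3999]
Step 7: x=[7.9750] v=[-1.5205]
Step 8: x=[7.7357] v=[-1.5955]
Step 9: x=[7.4923] v=[-1.6226]
Step 10: x=[7.2521] v=[-1.6011]
Step 11: x=[7.0224] v=[-1.5315]
Step 12: x=[6.8100] v=[-1.4160]
Step 13: x=[6.6213] v=[-1.2580]
Step 14: x=[6.4620] v=[-1.0623]
Step 15: x=[6.3368] v=[-0.8347]
Step 16: x=[6.2495] v=[-0.5821]
Step 17: x=[6.2027] v=[-0.3120]
Step 18: x=[6.1978] v=[-0.0325]
Step 19: x=[6.2350] v=[0.2479]
First v>=0 after going negative at step 19, time=2.8500

Answer: 2.8500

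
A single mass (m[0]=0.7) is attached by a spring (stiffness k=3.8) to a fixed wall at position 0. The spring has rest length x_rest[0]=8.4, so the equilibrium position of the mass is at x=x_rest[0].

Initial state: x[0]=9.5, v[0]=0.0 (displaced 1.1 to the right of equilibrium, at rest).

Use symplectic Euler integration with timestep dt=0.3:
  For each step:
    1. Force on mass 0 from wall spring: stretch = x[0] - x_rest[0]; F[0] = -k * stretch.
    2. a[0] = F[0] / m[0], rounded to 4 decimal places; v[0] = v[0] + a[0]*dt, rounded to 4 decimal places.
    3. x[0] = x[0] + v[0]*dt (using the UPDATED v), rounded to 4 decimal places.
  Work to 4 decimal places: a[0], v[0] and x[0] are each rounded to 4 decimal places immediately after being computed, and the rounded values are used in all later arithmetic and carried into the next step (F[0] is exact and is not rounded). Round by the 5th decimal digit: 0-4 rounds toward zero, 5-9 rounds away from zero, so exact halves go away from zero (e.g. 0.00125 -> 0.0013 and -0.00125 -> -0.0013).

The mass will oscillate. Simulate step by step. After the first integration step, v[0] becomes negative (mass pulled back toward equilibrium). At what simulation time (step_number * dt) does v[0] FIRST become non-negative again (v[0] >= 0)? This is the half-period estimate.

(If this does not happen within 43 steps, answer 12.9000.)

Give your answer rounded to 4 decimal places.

Step 0: x=[9.5000] v=[0.0000]
Step 1: x=[8.9626] v=[-1.7914]
Step 2: x=[8.1503] v=[-2.7076]
Step 3: x=[7.4600] v=[-2.3010]
Step 4: x=[7.2290] v=[-0.7701]
Step 5: x=[7.5701] v=[1.1370]
First v>=0 after going negative at step 5, time=1.5000

Answer: 1.5000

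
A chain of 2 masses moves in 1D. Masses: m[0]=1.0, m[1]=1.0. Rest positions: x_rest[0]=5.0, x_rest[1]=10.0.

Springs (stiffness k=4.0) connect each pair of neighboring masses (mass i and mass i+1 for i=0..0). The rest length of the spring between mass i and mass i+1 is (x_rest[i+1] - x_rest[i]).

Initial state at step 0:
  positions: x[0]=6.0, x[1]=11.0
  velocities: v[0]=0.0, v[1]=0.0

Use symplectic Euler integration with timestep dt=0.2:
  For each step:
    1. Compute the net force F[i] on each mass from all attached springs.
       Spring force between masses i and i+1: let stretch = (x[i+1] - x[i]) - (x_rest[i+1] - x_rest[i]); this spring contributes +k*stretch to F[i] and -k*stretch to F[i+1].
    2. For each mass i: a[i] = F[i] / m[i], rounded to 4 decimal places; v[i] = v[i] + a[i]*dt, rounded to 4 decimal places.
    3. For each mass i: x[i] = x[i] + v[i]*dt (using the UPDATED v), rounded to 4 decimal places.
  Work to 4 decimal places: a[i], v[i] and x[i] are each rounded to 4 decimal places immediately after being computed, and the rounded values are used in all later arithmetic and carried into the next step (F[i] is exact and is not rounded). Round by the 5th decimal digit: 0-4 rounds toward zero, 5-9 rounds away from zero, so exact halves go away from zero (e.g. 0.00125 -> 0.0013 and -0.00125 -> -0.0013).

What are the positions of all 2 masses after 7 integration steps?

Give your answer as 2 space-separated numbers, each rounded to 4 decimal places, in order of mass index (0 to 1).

Answer: 6.0000 11.0000

Derivation:
Step 0: x=[6.0000 11.0000] v=[0.0000 0.0000]
Step 1: x=[6.0000 11.0000] v=[0.0000 0.0000]
Step 2: x=[6.0000 11.0000] v=[0.0000 0.0000]
Step 3: x=[6.0000 11.0000] v=[0.0000 0.0000]
Step 4: x=[6.0000 11.0000] v=[0.0000 0.0000]
Step 5: x=[6.0000 11.0000] v=[0.0000 0.0000]
Step 6: x=[6.0000 11.0000] v=[0.0000 0.0000]
Step 7: x=[6.0000 11.0000] v=[0.0000 0.0000]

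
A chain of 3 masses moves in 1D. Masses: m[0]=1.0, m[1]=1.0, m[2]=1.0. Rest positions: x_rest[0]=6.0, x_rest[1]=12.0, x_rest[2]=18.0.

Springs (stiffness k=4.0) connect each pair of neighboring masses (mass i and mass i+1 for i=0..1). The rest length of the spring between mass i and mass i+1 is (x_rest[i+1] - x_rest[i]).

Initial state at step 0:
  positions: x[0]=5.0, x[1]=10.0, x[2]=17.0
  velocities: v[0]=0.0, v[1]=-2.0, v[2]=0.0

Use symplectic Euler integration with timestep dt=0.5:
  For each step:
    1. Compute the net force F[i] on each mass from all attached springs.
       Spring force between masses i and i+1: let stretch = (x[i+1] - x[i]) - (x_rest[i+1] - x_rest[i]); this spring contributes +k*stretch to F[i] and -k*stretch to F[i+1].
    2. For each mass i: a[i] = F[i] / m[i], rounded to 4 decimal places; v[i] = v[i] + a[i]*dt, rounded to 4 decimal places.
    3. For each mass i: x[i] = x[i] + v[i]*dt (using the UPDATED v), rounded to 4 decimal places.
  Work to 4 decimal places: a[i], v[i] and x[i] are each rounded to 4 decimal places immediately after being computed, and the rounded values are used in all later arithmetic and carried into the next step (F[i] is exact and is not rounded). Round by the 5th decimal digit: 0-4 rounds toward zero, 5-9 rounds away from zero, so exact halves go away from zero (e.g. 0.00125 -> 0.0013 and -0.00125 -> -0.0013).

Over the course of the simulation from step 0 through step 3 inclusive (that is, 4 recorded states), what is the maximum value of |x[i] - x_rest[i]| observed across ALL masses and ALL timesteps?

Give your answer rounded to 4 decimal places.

Step 0: x=[5.0000 10.0000 17.0000] v=[0.0000 -2.0000 0.0000]
Step 1: x=[4.0000 11.0000 16.0000] v=[-2.0000 2.0000 -2.0000]
Step 2: x=[4.0000 10.0000 16.0000] v=[0.0000 -2.0000 0.0000]
Step 3: x=[4.0000 9.0000 16.0000] v=[0.0000 -2.0000 0.0000]
Max displacement = 3.0000

Answer: 3.0000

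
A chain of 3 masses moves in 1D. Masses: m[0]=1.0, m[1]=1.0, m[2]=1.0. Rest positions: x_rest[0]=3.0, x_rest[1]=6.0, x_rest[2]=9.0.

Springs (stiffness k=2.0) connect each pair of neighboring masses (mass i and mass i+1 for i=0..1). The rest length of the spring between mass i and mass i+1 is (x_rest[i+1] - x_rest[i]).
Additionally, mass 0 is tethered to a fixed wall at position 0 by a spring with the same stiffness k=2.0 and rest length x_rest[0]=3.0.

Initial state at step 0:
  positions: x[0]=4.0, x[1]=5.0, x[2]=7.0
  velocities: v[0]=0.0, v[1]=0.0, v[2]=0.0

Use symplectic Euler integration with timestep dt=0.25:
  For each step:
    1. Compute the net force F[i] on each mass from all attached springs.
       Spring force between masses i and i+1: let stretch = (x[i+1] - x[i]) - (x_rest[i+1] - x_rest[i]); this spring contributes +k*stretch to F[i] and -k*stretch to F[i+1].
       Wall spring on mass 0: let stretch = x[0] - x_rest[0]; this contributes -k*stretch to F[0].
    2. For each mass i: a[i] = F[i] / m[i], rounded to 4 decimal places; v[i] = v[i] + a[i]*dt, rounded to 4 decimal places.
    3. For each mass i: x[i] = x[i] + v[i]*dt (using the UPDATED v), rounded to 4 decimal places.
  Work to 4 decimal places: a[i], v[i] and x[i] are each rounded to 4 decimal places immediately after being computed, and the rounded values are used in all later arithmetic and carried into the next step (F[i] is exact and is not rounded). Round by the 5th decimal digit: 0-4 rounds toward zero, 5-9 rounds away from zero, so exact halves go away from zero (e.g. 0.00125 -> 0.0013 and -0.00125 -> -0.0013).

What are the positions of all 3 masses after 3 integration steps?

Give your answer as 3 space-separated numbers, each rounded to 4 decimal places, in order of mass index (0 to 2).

Answer: 2.2617 5.4668 7.7422

Derivation:
Step 0: x=[4.0000 5.0000 7.0000] v=[0.0000 0.0000 0.0000]
Step 1: x=[3.6250 5.1250 7.1250] v=[-1.5000 0.5000 0.5000]
Step 2: x=[2.9844 5.3125 7.3750] v=[-2.5625 0.7500 1.0000]
Step 3: x=[2.2617 5.4668 7.7422] v=[-2.8907 0.6172 1.4688]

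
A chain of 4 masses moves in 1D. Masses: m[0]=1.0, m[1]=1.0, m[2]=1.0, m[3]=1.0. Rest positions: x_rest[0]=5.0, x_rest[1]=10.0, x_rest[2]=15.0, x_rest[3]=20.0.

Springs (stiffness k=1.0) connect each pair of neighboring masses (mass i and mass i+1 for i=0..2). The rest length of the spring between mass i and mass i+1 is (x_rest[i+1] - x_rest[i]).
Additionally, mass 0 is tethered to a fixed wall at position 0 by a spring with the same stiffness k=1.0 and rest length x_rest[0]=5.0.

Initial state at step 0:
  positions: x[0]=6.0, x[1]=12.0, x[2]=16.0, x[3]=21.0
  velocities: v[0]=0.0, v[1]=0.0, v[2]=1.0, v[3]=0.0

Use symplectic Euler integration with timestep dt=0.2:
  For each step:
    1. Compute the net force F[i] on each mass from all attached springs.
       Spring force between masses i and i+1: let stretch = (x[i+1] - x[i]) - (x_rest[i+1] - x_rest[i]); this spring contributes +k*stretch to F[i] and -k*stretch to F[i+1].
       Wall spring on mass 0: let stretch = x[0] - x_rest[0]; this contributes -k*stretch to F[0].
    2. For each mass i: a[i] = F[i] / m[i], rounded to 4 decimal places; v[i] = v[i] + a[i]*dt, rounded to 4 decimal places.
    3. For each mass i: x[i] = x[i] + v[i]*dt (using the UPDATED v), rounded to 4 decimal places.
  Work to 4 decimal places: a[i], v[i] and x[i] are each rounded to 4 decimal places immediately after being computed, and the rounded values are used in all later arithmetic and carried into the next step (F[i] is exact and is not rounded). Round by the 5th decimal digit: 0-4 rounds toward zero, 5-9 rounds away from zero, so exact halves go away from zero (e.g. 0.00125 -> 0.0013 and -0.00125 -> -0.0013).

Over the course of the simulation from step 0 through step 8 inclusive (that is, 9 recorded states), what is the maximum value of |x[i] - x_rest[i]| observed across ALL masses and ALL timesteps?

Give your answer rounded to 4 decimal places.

Answer: 2.2009

Derivation:
Step 0: x=[6.0000 12.0000 16.0000 21.0000] v=[0.0000 0.0000 1.0000 0.0000]
Step 1: x=[6.0000 11.9200 16.2400 21.0000] v=[0.0000 -0.4000 1.2000 0.0000]
Step 2: x=[5.9968 11.7760 16.4976 21.0096] v=[-0.0160 -0.7200 1.2880 0.0480]
Step 3: x=[5.9849 11.5897 16.7468 21.0387] v=[-0.0595 -0.9315 1.2461 0.1456]
Step 4: x=[5.9578 11.3855 16.9614 21.0961] v=[-0.1355 -1.0210 1.0731 0.2872]
Step 5: x=[5.9095 11.1872 17.1184 21.1882] v=[-0.2415 -0.9914 0.7849 0.4603]
Step 6: x=[5.8359 11.0151 17.2009 21.3175] v=[-0.3679 -0.8607 0.4126 0.6463]
Step 7: x=[5.7361 10.8832 17.2007 21.4821] v=[-0.4992 -0.6594 -0.0012 0.8230]
Step 8: x=[5.6127 10.7981 17.1190 21.6754] v=[-0.6170 -0.4253 -0.4084 0.9667]
Max displacement = 2.2009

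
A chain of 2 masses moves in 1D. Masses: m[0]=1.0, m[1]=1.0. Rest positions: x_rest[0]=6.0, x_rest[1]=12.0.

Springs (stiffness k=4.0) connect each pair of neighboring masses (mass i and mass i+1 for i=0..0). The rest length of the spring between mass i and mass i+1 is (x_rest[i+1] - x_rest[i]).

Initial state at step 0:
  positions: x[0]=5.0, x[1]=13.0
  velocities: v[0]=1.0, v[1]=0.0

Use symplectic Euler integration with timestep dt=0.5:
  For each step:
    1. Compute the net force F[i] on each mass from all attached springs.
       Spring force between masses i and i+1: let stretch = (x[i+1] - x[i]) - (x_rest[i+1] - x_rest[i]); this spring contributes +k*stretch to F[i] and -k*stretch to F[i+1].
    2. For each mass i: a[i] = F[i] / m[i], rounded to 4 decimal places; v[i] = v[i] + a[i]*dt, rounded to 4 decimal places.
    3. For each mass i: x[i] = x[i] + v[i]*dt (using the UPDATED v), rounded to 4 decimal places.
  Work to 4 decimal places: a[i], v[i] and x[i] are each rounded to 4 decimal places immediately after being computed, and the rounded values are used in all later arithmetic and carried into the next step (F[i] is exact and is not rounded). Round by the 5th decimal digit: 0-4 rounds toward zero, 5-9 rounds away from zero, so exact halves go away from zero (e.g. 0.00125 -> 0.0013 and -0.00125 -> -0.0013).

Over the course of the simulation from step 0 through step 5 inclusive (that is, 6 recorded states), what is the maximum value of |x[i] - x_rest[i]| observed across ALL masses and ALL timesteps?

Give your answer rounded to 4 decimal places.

Step 0: x=[5.0000 13.0000] v=[1.0000 0.0000]
Step 1: x=[7.5000 11.0000] v=[5.0000 -4.0000]
Step 2: x=[7.5000 11.5000] v=[0.0000 1.0000]
Step 3: x=[5.5000 14.0000] v=[-4.0000 5.0000]
Step 4: x=[6.0000 14.0000] v=[1.0000 0.0000]
Step 5: x=[8.5000 12.0000] v=[5.0000 -4.0000]
Max displacement = 2.5000

Answer: 2.5000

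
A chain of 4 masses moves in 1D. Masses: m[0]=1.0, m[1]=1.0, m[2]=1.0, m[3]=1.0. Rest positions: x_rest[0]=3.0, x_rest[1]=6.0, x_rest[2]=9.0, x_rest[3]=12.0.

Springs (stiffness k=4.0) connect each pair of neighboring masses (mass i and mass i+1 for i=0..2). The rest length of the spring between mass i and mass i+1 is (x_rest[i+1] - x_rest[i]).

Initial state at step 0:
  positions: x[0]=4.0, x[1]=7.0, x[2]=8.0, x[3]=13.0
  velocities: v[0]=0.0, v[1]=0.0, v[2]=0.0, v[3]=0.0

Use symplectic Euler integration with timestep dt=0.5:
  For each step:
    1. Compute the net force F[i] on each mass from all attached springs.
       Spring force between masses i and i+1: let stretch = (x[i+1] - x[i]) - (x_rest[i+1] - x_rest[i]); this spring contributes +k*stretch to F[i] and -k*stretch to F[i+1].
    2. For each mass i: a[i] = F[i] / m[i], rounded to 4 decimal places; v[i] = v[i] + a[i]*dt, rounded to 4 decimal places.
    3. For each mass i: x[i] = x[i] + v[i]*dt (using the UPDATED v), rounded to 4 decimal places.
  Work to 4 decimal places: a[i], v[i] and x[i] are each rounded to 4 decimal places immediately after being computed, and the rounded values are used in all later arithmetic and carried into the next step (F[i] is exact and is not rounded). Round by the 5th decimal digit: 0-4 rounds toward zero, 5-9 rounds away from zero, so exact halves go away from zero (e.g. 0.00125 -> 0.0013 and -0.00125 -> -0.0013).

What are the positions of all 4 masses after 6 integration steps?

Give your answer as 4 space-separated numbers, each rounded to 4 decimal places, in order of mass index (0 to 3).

Step 0: x=[4.0000 7.0000 8.0000 13.0000] v=[0.0000 0.0000 0.0000 0.0000]
Step 1: x=[4.0000 5.0000 12.0000 11.0000] v=[0.0000 -4.0000 8.0000 -4.0000]
Step 2: x=[2.0000 9.0000 8.0000 13.0000] v=[-4.0000 8.0000 -8.0000 4.0000]
Step 3: x=[4.0000 5.0000 10.0000 13.0000] v=[4.0000 -8.0000 4.0000 0.0000]
Step 4: x=[4.0000 5.0000 10.0000 13.0000] v=[0.0000 0.0000 0.0000 0.0000]
Step 5: x=[2.0000 9.0000 8.0000 13.0000] v=[-4.0000 8.0000 -4.0000 0.0000]
Step 6: x=[4.0000 5.0000 12.0000 11.0000] v=[4.0000 -8.0000 8.0000 -4.0000]

Answer: 4.0000 5.0000 12.0000 11.0000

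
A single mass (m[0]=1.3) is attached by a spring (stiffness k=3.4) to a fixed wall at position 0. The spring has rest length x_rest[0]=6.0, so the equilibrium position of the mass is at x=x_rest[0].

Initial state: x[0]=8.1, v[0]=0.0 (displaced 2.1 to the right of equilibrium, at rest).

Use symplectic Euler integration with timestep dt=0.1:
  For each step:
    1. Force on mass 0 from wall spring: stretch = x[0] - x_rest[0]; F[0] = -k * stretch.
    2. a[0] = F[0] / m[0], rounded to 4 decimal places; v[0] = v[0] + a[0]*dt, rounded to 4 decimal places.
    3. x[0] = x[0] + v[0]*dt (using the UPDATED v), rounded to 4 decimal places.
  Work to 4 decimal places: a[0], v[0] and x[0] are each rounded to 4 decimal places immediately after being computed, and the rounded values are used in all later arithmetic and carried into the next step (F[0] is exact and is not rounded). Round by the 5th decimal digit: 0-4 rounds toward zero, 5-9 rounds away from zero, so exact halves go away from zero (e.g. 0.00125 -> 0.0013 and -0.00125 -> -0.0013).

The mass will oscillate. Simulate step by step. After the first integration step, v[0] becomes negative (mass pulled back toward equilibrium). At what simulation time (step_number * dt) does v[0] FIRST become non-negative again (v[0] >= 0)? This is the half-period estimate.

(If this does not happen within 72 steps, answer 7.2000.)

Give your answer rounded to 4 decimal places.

Step 0: x=[8.1000] v=[0.0000]
Step 1: x=[8.0451] v=[-0.5492]
Step 2: x=[7.9367] v=[-1.0841]
Step 3: x=[7.7776] v=[-1.5906]
Step 4: x=[7.5721] v=[-2.0555]
Step 5: x=[7.3254] v=[-2.4667]
Step 6: x=[7.0441] v=[-2.8133]
Step 7: x=[6.7355] v=[-3.0864]
Step 8: x=[6.4076] v=[-3.2788]
Step 9: x=[6.0691] v=[-3.3854]
Step 10: x=[5.7288] v=[-3.4035]
Step 11: x=[5.3955] v=[-3.3326]
Step 12: x=[5.0781] v=[-3.1745]
Step 13: x=[4.7848] v=[-2.9334]
Step 14: x=[4.5232] v=[-2.6156]
Step 15: x=[4.3003] v=[-2.2294]
Step 16: x=[4.1218] v=[-1.7849]
Step 17: x=[3.9924] v=[-1.2937]
Step 18: x=[3.9155] v=[-0.7686]
Step 19: x=[3.8932] v=[-0.2234]
Step 20: x=[3.9260] v=[0.3276]
First v>=0 after going negative at step 20, time=2.0000

Answer: 2.0000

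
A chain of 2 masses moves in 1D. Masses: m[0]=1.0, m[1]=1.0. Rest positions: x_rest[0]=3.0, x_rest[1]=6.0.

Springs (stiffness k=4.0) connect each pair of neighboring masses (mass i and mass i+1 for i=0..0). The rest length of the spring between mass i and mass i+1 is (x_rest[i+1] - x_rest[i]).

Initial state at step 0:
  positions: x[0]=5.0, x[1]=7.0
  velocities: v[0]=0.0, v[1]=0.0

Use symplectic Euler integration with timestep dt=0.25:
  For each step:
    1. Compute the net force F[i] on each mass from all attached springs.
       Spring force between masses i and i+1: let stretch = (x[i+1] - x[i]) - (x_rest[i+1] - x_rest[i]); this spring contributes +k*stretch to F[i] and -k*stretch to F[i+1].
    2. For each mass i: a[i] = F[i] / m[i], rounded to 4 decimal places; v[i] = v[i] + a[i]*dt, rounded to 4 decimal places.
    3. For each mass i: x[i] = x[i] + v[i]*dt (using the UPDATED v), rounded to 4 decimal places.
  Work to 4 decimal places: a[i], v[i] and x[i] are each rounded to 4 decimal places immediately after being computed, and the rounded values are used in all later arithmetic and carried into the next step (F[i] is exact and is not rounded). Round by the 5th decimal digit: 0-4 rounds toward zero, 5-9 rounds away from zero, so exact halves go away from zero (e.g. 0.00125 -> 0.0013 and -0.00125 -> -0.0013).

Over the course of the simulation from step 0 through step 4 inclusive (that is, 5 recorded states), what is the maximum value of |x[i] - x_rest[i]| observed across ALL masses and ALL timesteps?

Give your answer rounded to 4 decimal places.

Answer: 2.0313

Derivation:
Step 0: x=[5.0000 7.0000] v=[0.0000 0.0000]
Step 1: x=[4.7500 7.2500] v=[-1.0000 1.0000]
Step 2: x=[4.3750 7.6250] v=[-1.5000 1.5000]
Step 3: x=[4.0625 7.9375] v=[-1.2500 1.2500]
Step 4: x=[3.9688 8.0313] v=[-0.3750 0.3750]
Max displacement = 2.0313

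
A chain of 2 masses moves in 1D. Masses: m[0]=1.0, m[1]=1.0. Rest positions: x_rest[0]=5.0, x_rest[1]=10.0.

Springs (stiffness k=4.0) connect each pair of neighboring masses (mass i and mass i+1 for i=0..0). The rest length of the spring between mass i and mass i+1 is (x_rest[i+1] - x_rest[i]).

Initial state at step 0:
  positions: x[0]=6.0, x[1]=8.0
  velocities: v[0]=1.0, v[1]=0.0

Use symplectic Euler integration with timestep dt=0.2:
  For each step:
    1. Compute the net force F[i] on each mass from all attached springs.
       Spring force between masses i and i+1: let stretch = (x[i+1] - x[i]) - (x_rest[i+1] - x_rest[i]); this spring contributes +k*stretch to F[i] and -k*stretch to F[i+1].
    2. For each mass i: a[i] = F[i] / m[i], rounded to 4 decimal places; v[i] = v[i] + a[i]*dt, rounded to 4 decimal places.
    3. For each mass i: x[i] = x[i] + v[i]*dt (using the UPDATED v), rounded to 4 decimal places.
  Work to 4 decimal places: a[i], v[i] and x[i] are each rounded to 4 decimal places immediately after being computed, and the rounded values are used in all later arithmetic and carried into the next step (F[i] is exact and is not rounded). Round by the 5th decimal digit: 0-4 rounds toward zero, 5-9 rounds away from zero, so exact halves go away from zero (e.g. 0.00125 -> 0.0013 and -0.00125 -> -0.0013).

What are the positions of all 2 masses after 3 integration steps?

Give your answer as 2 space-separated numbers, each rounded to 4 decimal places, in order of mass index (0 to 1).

Answer: 4.3211 10.2789

Derivation:
Step 0: x=[6.0000 8.0000] v=[1.0000 0.0000]
Step 1: x=[5.7200 8.4800] v=[-1.4000 2.4000]
Step 2: x=[5.0816 9.3184] v=[-3.1920 4.1920]
Step 3: x=[4.3211 10.2789] v=[-3.8026 4.8026]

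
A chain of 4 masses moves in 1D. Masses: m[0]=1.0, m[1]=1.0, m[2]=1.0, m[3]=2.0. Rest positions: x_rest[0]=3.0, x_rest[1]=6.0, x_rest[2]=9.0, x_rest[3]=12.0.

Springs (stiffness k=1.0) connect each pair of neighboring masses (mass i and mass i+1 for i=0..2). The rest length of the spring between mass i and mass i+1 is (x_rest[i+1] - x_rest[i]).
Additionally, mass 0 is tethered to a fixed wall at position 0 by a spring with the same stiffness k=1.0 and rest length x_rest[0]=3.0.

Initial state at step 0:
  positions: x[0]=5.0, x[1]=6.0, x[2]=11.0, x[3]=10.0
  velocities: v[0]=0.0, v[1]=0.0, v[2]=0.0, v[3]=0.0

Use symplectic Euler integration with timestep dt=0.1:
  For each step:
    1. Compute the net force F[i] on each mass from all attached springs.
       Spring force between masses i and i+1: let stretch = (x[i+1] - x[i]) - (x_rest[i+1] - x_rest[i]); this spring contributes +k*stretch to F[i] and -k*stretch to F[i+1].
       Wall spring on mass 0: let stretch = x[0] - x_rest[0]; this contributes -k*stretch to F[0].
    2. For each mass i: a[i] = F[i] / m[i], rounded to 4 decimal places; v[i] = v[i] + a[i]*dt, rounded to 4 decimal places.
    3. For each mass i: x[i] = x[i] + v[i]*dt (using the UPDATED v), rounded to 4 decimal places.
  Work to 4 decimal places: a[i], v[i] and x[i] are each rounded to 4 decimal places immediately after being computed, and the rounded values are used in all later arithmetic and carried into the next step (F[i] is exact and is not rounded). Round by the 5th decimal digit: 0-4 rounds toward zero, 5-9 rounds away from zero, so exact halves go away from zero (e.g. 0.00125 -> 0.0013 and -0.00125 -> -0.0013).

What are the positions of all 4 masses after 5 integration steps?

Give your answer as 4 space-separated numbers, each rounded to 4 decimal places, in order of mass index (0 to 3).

Answer: 4.4409 6.5389 10.1614 10.2863

Derivation:
Step 0: x=[5.0000 6.0000 11.0000 10.0000] v=[0.0000 0.0000 0.0000 0.0000]
Step 1: x=[4.9600 6.0400 10.9400 10.0200] v=[-0.4000 0.4000 -0.6000 0.2000]
Step 2: x=[4.8812 6.1182 10.8218 10.0596] v=[-0.7880 0.7820 -1.1820 0.3960]
Step 3: x=[4.7660 6.2311 10.6489 10.1180] v=[-1.1524 1.1287 -1.7286 0.5841]
Step 4: x=[4.6178 6.3735 10.4266 10.1941] v=[-1.4825 1.4240 -2.2235 0.7607]
Step 5: x=[4.4409 6.5389 10.1614 10.2863] v=[-1.7687 1.6537 -2.6521 0.9223]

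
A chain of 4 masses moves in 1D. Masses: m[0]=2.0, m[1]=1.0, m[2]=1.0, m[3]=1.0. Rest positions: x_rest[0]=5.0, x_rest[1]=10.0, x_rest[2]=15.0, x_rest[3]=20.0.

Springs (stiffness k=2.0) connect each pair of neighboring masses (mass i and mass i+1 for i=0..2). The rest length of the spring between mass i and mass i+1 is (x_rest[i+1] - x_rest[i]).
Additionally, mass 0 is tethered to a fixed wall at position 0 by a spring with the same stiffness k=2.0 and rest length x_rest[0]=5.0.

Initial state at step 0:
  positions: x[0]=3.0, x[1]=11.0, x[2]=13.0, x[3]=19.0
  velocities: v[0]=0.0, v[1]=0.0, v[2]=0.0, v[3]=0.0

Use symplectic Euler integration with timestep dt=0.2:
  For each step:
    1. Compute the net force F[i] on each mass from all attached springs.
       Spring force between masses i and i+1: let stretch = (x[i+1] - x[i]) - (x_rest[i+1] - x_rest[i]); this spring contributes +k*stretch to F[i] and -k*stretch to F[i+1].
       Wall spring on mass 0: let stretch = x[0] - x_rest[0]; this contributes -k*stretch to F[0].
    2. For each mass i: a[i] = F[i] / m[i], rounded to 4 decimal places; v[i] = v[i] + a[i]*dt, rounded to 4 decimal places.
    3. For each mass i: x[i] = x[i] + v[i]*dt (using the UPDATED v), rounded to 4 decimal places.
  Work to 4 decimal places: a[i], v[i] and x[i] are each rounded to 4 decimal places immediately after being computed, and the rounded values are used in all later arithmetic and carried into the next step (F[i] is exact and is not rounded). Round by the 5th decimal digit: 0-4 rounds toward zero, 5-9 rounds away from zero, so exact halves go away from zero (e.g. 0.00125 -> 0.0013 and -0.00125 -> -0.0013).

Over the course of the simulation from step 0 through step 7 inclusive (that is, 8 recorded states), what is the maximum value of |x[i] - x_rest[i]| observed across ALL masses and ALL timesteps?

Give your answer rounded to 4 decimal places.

Step 0: x=[3.0000 11.0000 13.0000 19.0000] v=[0.0000 0.0000 0.0000 0.0000]
Step 1: x=[3.2000 10.5200 13.3200 18.9200] v=[1.0000 -2.4000 1.6000 -0.4000]
Step 2: x=[3.5648 9.6784 13.8640 18.7920] v=[1.8240 -4.2080 2.7200 -0.6400]
Step 3: x=[4.0316 8.6826 14.4674 18.6698] v=[2.3338 -4.9792 3.0170 -0.6112]
Step 4: x=[4.5231 7.7775 14.9442 18.6114] v=[2.4577 -4.5257 2.3840 -0.2922]
Step 5: x=[4.9639 7.1853 15.1410 18.6596] v=[2.2040 -2.9608 0.9842 0.2409]
Step 6: x=[5.2950 7.0519 14.9829 18.8263] v=[1.6555 -0.6671 -0.7906 0.8335]
Step 7: x=[5.4846 7.4124 14.4978 19.0855] v=[0.9479 1.8025 -2.4256 1.2961]
Max displacement = 2.9481

Answer: 2.9481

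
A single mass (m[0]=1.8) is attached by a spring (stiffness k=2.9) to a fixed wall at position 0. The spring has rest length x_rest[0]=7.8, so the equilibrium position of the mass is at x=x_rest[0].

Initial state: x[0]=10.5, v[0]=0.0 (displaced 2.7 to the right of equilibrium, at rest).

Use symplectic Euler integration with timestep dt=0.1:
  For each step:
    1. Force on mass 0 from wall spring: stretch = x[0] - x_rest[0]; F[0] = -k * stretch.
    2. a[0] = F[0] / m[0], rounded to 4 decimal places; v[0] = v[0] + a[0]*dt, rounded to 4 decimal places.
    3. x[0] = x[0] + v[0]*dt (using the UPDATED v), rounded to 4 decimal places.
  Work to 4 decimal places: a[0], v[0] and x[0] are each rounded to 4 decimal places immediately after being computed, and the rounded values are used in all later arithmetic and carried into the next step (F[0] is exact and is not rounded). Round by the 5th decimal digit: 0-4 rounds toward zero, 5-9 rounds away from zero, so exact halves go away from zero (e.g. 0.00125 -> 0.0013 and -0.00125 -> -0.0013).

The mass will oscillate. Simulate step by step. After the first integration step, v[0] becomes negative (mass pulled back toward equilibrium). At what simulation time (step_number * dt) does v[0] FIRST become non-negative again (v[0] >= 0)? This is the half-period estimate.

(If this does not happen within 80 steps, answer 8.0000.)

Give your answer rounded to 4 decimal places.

Answer: 2.5000

Derivation:
Step 0: x=[10.5000] v=[0.0000]
Step 1: x=[10.4565] v=[-0.4350]
Step 2: x=[10.3702] v=[-0.8630]
Step 3: x=[10.2425] v=[-1.2771]
Step 4: x=[10.0754] v=[-1.6706]
Step 5: x=[9.8717] v=[-2.0372]
Step 6: x=[9.6346] v=[-2.3710]
Step 7: x=[9.3679] v=[-2.6666]
Step 8: x=[9.0760] v=[-2.9192]
Step 9: x=[8.7635] v=[-3.1248]
Step 10: x=[8.4355] v=[-3.2800]
Step 11: x=[8.0973] v=[-3.3824]
Step 12: x=[7.7543] v=[-3.4303]
Step 13: x=[7.4120] v=[-3.4229]
Step 14: x=[7.0760] v=[-3.3604]
Step 15: x=[6.7516] v=[-3.2438]
Step 16: x=[6.4441] v=[-3.0749]
Step 17: x=[6.1585] v=[-2.8565]
Step 18: x=[5.8993] v=[-2.5920]
Step 19: x=[5.6707] v=[-2.2858]
Step 20: x=[5.4764] v=[-1.9428]
Step 21: x=[5.3196] v=[-1.5684]
Step 22: x=[5.2027] v=[-1.1688]
Step 23: x=[5.1277] v=[-0.7504]
Step 24: x=[5.0957] v=[-0.3199]
Step 25: x=[5.1073] v=[0.1158]
First v>=0 after going negative at step 25, time=2.5000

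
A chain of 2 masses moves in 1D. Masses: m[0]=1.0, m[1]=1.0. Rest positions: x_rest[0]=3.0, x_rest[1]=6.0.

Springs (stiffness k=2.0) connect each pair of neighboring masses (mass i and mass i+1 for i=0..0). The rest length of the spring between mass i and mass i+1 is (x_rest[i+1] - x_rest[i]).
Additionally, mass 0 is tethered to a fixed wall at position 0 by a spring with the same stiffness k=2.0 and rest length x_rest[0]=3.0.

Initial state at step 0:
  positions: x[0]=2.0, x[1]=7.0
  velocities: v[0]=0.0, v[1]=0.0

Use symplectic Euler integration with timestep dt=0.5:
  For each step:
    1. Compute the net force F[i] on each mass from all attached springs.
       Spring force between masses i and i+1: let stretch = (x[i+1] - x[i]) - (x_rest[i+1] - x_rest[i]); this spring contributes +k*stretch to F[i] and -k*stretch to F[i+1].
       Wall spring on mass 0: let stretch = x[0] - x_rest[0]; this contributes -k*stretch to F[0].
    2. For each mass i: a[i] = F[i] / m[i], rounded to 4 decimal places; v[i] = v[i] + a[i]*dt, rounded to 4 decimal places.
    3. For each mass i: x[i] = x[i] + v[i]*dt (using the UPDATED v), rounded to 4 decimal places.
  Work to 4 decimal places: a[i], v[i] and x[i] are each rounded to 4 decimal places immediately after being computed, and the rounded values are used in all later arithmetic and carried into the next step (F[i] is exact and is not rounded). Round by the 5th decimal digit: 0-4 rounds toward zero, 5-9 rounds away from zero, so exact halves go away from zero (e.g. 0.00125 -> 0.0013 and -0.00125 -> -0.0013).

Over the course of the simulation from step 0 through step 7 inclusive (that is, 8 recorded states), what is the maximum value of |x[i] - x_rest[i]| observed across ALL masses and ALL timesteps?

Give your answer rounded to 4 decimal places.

Step 0: x=[2.0000 7.0000] v=[0.0000 0.0000]
Step 1: x=[3.5000 6.0000] v=[3.0000 -2.0000]
Step 2: x=[4.5000 5.2500] v=[2.0000 -1.5000]
Step 3: x=[3.6250 5.6250] v=[-1.7500 0.7500]
Step 4: x=[1.9375 6.5000] v=[-3.3750 1.7500]
Step 5: x=[1.5625 6.5938] v=[-0.7500 0.1875]
Step 6: x=[2.9219 5.6719] v=[2.7188 -1.8438]
Step 7: x=[4.1954 4.8750] v=[2.5469 -1.5938]
Max displacement = 1.5000

Answer: 1.5000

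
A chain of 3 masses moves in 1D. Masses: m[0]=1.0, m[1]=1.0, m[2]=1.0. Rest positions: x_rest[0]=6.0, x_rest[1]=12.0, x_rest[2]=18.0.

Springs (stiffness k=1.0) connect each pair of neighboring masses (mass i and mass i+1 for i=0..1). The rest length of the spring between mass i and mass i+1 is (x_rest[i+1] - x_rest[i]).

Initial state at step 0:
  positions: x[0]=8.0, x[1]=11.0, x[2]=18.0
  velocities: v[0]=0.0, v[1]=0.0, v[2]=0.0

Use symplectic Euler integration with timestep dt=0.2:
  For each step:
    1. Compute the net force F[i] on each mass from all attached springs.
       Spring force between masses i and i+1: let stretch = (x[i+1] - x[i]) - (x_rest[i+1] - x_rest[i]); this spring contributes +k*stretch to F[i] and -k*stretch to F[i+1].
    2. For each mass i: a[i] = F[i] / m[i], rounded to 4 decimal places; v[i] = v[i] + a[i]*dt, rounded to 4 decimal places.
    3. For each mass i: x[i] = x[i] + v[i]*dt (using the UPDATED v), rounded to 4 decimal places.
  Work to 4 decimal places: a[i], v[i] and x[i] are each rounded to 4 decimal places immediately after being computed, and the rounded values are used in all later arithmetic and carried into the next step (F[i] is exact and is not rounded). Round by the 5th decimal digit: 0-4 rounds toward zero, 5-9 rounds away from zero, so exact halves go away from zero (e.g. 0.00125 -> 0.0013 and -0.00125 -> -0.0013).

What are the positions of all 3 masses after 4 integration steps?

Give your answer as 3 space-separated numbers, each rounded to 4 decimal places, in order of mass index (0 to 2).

Step 0: x=[8.0000 11.0000 18.0000] v=[0.0000 0.0000 0.0000]
Step 1: x=[7.8800 11.1600 17.9600] v=[-0.6000 0.8000 -0.2000]
Step 2: x=[7.6512 11.4608 17.8880] v=[-1.1440 1.5040 -0.3600]
Step 3: x=[7.3348 11.8663 17.7989] v=[-1.5821 2.0275 -0.4454]
Step 4: x=[6.9596 12.3278 17.7125] v=[-1.8758 2.3077 -0.4319]

Answer: 6.9596 12.3278 17.7125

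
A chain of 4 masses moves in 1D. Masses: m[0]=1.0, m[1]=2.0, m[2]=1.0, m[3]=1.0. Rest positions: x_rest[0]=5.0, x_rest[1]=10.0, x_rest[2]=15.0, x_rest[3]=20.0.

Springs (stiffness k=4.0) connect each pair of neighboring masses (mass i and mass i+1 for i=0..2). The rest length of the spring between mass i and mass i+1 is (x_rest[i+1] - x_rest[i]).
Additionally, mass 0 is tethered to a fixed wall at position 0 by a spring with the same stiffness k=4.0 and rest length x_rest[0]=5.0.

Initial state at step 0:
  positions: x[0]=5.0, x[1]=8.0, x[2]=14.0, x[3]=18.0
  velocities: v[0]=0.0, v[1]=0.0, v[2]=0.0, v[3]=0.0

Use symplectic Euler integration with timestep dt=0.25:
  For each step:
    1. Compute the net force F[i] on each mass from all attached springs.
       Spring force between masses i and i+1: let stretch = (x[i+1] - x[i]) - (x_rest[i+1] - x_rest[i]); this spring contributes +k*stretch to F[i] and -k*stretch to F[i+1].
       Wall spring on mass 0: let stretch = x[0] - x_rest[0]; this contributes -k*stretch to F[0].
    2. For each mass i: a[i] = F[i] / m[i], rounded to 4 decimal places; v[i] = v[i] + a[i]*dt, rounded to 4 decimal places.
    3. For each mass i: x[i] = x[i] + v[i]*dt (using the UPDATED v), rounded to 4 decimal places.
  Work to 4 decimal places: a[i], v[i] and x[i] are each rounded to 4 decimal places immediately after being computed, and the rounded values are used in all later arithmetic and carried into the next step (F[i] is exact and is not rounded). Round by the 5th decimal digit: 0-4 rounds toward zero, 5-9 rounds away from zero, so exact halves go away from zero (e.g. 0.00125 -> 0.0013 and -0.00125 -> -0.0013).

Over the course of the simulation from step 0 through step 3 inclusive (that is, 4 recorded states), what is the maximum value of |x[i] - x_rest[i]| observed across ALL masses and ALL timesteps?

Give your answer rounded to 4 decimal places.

Step 0: x=[5.0000 8.0000 14.0000 18.0000] v=[0.0000 0.0000 0.0000 0.0000]
Step 1: x=[4.5000 8.3750 13.5000 18.2500] v=[-2.0000 1.5000 -2.0000 1.0000]
Step 2: x=[3.8438 8.9063 12.9063 18.5625] v=[-2.6250 2.1250 -2.3750 1.2500]
Step 3: x=[3.4922 9.3048 12.7266 18.7110] v=[-1.4063 1.5938 -0.7188 0.5938]
Max displacement = 2.2734

Answer: 2.2734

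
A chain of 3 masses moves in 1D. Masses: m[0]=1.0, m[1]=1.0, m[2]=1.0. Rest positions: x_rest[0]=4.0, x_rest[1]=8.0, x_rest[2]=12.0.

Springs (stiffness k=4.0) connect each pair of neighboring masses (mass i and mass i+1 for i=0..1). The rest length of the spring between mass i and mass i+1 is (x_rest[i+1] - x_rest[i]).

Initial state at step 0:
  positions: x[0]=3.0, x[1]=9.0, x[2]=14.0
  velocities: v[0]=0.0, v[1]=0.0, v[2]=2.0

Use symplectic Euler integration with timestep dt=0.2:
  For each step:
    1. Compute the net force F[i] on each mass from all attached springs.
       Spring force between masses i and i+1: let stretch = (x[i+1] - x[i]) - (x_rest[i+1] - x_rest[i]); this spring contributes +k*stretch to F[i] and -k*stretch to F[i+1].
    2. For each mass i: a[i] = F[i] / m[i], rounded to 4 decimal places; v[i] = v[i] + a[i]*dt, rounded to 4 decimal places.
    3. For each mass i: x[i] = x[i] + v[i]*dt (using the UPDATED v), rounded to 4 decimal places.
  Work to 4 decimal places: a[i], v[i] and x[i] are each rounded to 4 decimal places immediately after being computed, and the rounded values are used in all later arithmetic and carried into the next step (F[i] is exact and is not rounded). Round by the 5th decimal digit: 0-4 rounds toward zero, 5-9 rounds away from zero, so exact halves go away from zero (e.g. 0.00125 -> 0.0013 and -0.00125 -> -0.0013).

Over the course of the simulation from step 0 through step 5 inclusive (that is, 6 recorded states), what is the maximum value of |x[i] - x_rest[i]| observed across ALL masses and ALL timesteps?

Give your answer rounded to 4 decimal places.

Step 0: x=[3.0000 9.0000 14.0000] v=[0.0000 0.0000 2.0000]
Step 1: x=[3.3200 8.8400 14.2400] v=[1.6000 -0.8000 1.2000]
Step 2: x=[3.8832 8.6608 14.2560] v=[2.8160 -0.8960 0.0800]
Step 3: x=[4.5708 8.6124 14.0168] v=[3.4381 -0.2419 -1.1962]
Step 4: x=[5.2651 8.7821 13.5529] v=[3.4714 0.8483 -2.3197]
Step 5: x=[5.8821 9.1524 12.9656] v=[3.0850 1.8513 -2.9363]
Max displacement = 2.2560

Answer: 2.2560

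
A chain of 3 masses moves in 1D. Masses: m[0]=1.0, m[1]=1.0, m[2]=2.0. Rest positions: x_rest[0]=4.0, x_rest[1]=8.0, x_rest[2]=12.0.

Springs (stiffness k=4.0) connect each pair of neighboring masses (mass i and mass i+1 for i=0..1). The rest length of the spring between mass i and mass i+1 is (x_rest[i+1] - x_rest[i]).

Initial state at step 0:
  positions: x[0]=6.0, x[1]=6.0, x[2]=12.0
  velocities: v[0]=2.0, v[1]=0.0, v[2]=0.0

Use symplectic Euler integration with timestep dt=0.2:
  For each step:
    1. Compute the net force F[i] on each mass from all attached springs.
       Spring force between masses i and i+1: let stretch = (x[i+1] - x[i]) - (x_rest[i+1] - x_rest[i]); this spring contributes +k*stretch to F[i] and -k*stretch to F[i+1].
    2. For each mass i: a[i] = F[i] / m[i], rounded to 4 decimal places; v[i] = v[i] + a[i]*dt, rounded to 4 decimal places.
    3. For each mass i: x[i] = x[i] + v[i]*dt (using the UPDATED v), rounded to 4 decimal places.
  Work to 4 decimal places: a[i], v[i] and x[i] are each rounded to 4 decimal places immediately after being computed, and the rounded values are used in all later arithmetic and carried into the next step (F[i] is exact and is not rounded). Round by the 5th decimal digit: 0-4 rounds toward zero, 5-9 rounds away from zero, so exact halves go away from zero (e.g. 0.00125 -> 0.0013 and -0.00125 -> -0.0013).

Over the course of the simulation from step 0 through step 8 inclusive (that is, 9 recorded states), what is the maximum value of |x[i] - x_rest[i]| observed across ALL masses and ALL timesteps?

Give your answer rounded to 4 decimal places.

Step 0: x=[6.0000 6.0000 12.0000] v=[2.0000 0.0000 0.0000]
Step 1: x=[5.7600 6.9600 11.8400] v=[-1.2000 4.8000 -0.8000]
Step 2: x=[5.0720 8.5088 11.6096] v=[-3.4400 7.7440 -1.1520]
Step 3: x=[4.2939 10.0038 11.4511] v=[-3.8906 7.4752 -0.7923]
Step 4: x=[3.7894 10.8168 11.4969] v=[-2.5227 4.0651 0.2288]
Step 5: x=[3.7692 10.6143 11.8083] v=[-0.1008 -1.0127 1.5568]
Step 6: x=[4.2043 9.5076 12.3441] v=[2.1753 -5.5336 2.6792]
Step 7: x=[4.8479 8.0062 12.9730] v=[3.2179 -7.5070 3.1446]
Step 8: x=[5.3568 6.7942 13.5246] v=[2.5445 -6.0602 2.7579]
Max displacement = 2.8168

Answer: 2.8168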